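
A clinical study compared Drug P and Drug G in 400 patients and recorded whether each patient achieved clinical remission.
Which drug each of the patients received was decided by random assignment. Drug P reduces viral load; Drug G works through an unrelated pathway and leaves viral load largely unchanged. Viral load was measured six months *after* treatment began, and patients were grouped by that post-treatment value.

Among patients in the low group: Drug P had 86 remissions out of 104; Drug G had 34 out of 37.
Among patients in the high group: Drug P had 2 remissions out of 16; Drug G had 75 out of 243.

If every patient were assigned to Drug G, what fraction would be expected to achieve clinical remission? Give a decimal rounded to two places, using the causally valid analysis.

0.39

Viral load here is a post-treatment variable shaped by the drug; conditioning on it would introduce bias rather than remove it. The overall comparison is the causal one.
So P(outcome | do(Drug G)) is just the pooled rate for Drug G: 109/280 = 0.389.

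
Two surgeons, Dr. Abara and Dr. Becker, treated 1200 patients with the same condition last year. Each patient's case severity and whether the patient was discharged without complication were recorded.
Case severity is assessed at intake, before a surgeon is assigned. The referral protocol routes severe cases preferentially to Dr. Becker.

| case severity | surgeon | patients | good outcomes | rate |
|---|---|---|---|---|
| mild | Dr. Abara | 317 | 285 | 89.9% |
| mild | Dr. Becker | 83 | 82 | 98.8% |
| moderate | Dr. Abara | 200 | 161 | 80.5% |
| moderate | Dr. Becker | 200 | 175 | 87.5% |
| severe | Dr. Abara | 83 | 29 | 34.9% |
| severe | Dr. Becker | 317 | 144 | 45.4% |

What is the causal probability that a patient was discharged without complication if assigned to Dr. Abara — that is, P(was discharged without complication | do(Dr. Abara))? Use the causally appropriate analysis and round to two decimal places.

Case severity is set before the surgeon has any effect — it is not caused by the surgeon — and it independently drives the outcome. That makes it a confounder, so the causal comparison is within case severity levels.
Standardising Dr. Abara to the population case severity mix: 0.333·285/317 + 0.333·161/200 + 0.333·29/83 = 0.684.

0.68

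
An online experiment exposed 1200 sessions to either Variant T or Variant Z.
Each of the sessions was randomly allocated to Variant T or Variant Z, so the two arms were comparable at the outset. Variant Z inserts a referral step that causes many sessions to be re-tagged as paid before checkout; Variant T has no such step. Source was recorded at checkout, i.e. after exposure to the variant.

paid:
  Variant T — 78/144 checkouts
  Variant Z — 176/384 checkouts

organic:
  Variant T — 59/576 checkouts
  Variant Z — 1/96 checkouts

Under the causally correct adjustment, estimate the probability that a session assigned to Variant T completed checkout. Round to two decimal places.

0.19

Traffic source lies on the pathway variant → traffic source → outcome, so adjusting for it blocks the indirect effect. For the total causal effect of variant, use the unadjusted pooled rates.
So P(outcome | do(Variant T)) is just the pooled rate for Variant T: 137/720 = 0.190.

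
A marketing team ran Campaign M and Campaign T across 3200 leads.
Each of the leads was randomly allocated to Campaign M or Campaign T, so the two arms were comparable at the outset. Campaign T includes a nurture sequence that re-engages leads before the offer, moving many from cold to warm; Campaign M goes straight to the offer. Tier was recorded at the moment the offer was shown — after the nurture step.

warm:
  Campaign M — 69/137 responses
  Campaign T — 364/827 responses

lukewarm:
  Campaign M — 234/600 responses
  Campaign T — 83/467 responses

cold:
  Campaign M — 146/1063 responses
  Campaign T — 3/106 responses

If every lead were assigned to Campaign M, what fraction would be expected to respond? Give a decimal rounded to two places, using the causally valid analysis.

0.25

Engagement tier here is a post-treatment variable shaped by the campaign; conditioning on it would introduce bias rather than remove it. The overall comparison is the causal one.
So P(outcome | do(Campaign M)) is just the pooled rate for Campaign M: 449/1800 = 0.249.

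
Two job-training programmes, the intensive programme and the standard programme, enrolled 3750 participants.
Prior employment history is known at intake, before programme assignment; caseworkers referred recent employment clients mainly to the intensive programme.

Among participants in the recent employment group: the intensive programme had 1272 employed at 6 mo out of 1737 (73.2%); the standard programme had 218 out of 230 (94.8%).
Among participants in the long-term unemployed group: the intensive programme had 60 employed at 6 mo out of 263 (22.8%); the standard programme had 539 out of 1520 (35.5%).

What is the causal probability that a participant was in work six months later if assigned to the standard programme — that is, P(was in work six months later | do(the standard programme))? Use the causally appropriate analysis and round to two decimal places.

0.67

Prior employment history differs across programmes for reasons unrelated to any effect of the programme itself, and it separately predicts the outcome — a classic confounder. We must compare within prior employment history levels.
Standardising the standard programme to the population prior employment history mix: 0.525·218/230 + 0.475·539/1520 = 0.666.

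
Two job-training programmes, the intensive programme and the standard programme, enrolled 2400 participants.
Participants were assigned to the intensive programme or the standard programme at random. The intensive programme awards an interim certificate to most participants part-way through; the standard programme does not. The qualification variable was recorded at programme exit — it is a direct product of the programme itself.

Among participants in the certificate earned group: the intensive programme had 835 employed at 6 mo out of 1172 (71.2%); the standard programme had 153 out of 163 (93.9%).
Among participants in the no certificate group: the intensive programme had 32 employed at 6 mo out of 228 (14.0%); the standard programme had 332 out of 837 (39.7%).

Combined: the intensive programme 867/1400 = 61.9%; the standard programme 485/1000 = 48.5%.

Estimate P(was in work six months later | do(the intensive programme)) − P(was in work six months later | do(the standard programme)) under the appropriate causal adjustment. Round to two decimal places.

+0.13

Qualification attained during the programme lies on the pathway programme → qualification attained during the programme → outcome, so adjusting for it blocks the indirect effect. For the total causal effect of programme, use the unadjusted pooled rates.
The causal difference is the pooled difference: 0.619 − 0.485 = +0.134.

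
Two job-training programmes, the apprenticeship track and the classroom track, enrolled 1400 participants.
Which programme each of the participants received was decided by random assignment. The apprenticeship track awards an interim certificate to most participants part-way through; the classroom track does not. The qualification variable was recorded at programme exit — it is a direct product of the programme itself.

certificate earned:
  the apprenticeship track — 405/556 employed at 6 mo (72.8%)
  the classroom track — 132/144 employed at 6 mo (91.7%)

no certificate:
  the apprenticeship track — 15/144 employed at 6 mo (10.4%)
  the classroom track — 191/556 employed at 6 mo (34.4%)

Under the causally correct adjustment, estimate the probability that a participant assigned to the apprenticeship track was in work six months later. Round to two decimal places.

The stratified and pooled comparisons disagree (the classroom track wins within each qualification attained during the programme; the apprenticeship track wins overall), so the answer turns on the causal role of qualification attained during the programme.
Qualification attained during the programme is recorded after the programme and is itself shifted by it — it sits on the causal path from programme to outcome. Conditioning on a mediator would strip out part of the effect we want; the pooled comparison gives the total causal effect.
So P(outcome | do(the apprenticeship track)) is just the pooled rate for the apprenticeship track: 420/700 = 0.600.

0.60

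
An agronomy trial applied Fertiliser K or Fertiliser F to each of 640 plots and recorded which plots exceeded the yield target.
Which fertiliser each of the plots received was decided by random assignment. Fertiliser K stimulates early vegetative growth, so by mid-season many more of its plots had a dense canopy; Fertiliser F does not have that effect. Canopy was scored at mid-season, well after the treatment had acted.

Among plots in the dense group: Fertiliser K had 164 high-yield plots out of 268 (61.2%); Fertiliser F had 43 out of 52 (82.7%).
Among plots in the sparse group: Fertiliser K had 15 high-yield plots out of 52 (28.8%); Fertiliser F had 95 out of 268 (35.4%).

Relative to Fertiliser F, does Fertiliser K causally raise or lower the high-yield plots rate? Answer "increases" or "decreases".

increases

The stratified and pooled comparisons disagree (Fertiliser F wins within each mid-season canopy; Fertiliser K wins overall), so the answer turns on the causal role of mid-season canopy.
Mid-season canopy is recorded after the fertiliser and is itself shifted by it — it sits on the causal path from fertiliser to outcome. Conditioning on a mediator would strip out part of the effect we want; the pooled comparison gives the total causal effect.
Pooled: Fertiliser K 55.9% vs Fertiliser F 43.1%; Fertiliser K is higher overall.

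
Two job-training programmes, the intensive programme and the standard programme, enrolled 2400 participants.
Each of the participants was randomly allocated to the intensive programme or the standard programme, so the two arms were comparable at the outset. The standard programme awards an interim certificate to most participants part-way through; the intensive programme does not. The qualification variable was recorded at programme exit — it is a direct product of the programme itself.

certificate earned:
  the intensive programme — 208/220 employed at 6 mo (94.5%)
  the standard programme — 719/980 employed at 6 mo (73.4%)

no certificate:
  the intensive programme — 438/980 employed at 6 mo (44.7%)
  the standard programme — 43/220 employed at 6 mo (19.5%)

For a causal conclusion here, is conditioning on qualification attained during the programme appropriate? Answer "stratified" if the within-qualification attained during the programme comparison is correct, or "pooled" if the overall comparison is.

pooled

Within every qualification attained during the programme level the intensive programme has the higher rate, yet pooled the standard programme does — Simpson's reversal.
Qualification attained during the programme is downstream of the programme. One should not condition on a consequence of treatment, so the overall rates are the right comparison.
Pooled: the intensive programme 53.8% vs the standard programme 63.5%; the standard programme is higher overall.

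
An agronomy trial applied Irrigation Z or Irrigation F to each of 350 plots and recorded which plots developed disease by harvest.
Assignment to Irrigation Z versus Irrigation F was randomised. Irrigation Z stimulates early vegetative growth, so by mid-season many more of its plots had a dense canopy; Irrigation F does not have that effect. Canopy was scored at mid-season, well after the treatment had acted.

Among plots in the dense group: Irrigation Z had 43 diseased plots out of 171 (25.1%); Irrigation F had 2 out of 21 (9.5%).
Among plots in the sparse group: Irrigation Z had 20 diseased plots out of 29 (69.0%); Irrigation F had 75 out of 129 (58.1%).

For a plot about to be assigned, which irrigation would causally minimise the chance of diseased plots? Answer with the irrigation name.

Mid-season canopy lies on the pathway irrigation → mid-season canopy → outcome, so adjusting for it blocks the indirect effect. For the total causal effect of irrigation, use the unadjusted pooled rates.
Pooled: Irrigation Z 31.5% vs Irrigation F 51.3%; Irrigation Z is lower overall.

Irrigation Z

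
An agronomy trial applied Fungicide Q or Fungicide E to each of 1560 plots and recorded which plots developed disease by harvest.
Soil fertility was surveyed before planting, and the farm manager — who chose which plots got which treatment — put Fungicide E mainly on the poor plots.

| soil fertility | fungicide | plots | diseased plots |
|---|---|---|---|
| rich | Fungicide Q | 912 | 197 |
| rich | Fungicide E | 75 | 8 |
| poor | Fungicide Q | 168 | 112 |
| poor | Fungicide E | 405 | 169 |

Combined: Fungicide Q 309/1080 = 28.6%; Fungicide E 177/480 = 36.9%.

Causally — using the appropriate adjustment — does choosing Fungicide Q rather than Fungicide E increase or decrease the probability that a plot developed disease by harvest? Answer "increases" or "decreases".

The imbalance in soil fertility arose from how plots were allocated, not from anything the fungicide did; and soil fertility independently affects the outcome. The pooled gap is confounded — condition on soil fertility.
Within each level — rich: 21.6% vs 10.7%; poor: 66.7% vs 41.7% — Fungicide E is lower every time.

increases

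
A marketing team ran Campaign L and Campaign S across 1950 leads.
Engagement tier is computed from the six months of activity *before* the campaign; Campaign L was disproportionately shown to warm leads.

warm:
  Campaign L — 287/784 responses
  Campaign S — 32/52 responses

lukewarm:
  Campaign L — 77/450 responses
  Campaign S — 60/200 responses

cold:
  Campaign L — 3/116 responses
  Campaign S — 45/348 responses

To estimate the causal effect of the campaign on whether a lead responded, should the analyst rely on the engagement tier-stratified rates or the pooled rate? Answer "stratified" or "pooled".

Campaign S is higher inside every engagement tier stratum but Campaign L is higher in aggregate. Whether to stratify depends on how engagement tier relates to the campaign.
Engagement tier is set before the campaign has any effect — it is not caused by the campaign — and it independently drives the outcome. That makes it a confounder, so the causal comparison is within engagement tier levels.
Within each level — warm: 36.6% vs 61.5%; lukewarm: 17.1% vs 30.0%; cold: 2.6% vs 12.9% — Campaign S is higher every time.

stratified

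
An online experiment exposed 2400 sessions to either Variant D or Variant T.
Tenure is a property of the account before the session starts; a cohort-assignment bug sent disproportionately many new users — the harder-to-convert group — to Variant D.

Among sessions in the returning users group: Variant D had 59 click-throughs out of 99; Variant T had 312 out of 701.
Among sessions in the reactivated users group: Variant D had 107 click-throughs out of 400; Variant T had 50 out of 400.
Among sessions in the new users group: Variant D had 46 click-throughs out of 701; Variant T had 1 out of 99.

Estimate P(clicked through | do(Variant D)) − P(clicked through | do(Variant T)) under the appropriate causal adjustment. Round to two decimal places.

The stratified and pooled comparisons disagree (Variant D wins within each user tenure; Variant T wins overall), so the answer turns on the causal role of user tenure.
User tenure is set before the variant has any effect — it is not caused by the variant — and it independently drives the outcome. That makes it a confounder, so the causal comparison is within user tenure levels.
Adjusting over the population distribution of user tenure: 0.333·(0.596−0.445) + 0.333·(0.268−0.125) + 0.333·(0.066−0.010) = +0.116.

+0.12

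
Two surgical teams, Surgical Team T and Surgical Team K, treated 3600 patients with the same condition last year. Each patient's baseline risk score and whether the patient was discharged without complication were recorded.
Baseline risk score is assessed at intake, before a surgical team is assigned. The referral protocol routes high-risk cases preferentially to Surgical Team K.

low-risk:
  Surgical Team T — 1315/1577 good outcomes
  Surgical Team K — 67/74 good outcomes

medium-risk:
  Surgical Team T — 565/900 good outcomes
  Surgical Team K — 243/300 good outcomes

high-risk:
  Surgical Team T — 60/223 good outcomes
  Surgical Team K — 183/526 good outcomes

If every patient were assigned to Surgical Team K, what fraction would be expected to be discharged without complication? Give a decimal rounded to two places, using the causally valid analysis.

The stratified and pooled comparisons disagree (Surgical Team K wins within each baseline risk score; Surgical Team T wins overall), so the answer turns on the causal role of baseline risk score.
Baseline risk score satisfies the back-door criterion: it is not a descendant of the surgical team, and it blocks the spurious path from surgical team to outcome. Adjusting for it (i.e., using the within-baseline risk score rates) gives the causal effect.
Standardising Surgical Team K to the population baseline risk score mix: 0.459·67/74 + 0.333·243/300 + 0.208·183/526 = 0.758.

0.76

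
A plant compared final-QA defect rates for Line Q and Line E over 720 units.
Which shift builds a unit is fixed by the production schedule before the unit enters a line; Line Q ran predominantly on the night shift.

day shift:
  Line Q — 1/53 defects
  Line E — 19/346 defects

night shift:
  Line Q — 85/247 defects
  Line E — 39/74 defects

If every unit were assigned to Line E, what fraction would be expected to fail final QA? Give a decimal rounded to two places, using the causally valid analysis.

Nothing the line does changes shift; the imbalance is an allocation artefact. With shift also predicting the outcome, the pooled figure is confounded, and the within-stratum comparison is the causal one.
Standardising Line E to the population shift mix: 0.554·19/346 + 0.446·39/74 = 0.265.

0.27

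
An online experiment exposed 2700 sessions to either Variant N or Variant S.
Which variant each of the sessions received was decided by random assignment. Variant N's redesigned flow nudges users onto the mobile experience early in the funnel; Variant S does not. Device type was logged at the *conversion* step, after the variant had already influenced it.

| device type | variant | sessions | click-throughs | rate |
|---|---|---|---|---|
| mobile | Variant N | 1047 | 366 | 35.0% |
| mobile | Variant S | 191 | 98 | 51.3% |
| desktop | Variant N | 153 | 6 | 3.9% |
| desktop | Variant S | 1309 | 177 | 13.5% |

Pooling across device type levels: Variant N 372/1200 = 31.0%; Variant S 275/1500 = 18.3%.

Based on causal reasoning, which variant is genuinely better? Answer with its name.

Variant N

Stratifying would compare variants among sessions the variants themselves sorted into device type groups — a form of selection on an intermediate. The unconditioned pooled rates give the total causal effect.
Pooled: Variant N 31.0% vs Variant S 18.3%; Variant N is higher overall.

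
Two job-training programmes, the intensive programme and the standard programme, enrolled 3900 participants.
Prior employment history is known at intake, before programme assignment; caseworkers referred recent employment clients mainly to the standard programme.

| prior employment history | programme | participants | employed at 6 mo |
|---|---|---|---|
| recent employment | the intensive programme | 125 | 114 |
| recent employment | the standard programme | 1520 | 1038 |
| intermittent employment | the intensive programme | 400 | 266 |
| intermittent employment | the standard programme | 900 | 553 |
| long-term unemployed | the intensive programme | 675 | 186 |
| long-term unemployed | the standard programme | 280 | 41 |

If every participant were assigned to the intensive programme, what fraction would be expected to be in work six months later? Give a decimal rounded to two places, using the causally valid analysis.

0.67

The stratified and pooled comparisons disagree (the intensive programme wins within each prior employment history; the standard programme wins overall), so the answer turns on the causal role of prior employment history.
Since prior employment history is a pre-existing factor (not a product of the programme) and it affects the outcome on its own, it is a confounder. The stratified rates, not the pooled rate, identify the causal effect.
Standardising the intensive programme to the population prior employment history mix: 0.422·114/125 + 0.333·266/400 + 0.245·186/675 = 0.674.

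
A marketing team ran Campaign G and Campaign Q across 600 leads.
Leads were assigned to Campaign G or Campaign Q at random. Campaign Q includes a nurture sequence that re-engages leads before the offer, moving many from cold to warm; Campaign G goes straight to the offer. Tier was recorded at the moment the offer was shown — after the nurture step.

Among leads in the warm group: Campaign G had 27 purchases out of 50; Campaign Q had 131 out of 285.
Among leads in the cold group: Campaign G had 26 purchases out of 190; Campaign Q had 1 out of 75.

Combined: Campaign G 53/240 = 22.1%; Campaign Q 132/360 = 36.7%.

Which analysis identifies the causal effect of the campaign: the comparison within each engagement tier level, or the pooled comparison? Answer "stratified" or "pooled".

pooled

Engagement tier lies on the pathway campaign → engagement tier → outcome, so adjusting for it blocks the indirect effect. For the total causal effect of campaign, use the unadjusted pooled rates.
Pooled: Campaign G 22.1% vs Campaign Q 36.7%; Campaign Q is higher overall.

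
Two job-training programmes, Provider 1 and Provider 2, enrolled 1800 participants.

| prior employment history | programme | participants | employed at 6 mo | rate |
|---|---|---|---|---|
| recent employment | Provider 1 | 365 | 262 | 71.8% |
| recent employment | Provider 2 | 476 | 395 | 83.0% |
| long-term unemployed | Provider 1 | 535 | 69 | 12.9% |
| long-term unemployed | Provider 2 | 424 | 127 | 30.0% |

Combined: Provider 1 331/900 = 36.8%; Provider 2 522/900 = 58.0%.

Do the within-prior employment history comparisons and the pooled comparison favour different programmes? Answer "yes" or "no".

Within each prior employment history level (recent employment 71.8% vs 83.0%; long-term unemployed 12.9% vs 30.0%), Provider 2 has the higher rate every time. Pooled: 36.8% vs 58.0% — Provider 2 has the higher rate overall. They agree.

no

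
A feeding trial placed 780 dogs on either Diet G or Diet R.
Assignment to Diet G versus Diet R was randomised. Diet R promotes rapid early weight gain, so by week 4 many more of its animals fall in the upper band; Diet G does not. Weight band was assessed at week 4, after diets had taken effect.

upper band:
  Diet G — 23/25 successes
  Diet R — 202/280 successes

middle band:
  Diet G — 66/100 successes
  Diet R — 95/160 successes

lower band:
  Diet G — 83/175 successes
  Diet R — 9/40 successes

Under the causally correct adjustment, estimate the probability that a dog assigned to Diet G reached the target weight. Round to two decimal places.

Week-4 weight band lies on the pathway diet → week-4 weight band → outcome, so adjusting for it blocks the indirect effect. For the total causal effect of diet, use the unadjusted pooled rates.
So P(outcome | do(Diet G)) is just the pooled rate for Diet G: 172/300 = 0.573.

0.57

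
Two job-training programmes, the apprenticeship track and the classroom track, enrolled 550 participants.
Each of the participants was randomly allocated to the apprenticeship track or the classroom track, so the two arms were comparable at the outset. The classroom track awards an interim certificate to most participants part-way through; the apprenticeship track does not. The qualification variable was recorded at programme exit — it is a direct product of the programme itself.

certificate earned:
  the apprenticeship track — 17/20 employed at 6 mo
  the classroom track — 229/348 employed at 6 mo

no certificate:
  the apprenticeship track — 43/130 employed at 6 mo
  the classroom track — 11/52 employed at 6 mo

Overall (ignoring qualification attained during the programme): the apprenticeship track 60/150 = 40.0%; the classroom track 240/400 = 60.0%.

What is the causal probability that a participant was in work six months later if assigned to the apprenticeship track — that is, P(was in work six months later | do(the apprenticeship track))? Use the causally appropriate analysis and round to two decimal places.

Qualification attained during the programme here is a post-treatment variable shaped by the programme; conditioning on it would introduce bias rather than remove it. The overall comparison is the causal one.
So P(outcome | do(the apprenticeship track)) is just the pooled rate for the apprenticeship track: 60/150 = 0.400.

0.40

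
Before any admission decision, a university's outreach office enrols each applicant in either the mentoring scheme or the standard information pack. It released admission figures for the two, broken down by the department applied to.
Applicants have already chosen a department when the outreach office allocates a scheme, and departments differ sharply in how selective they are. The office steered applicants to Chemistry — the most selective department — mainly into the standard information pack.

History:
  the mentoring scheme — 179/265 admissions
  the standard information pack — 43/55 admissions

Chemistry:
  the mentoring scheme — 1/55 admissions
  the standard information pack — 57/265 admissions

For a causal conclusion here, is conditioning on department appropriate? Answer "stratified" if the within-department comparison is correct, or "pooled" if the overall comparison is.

stratified

Within every department level the standard information pack has the higher rate, yet pooled the mentoring scheme does — Simpson's reversal.
The imbalance in department arose from how applicants were allocated, not from anything the outreach scheme did; and department independently affects the outcome. The pooled gap is confounded — condition on department.
Within each level — History: 67.5% vs 78.2%; Chemistry: 1.8% vs 21.5% — the standard information pack is higher every time.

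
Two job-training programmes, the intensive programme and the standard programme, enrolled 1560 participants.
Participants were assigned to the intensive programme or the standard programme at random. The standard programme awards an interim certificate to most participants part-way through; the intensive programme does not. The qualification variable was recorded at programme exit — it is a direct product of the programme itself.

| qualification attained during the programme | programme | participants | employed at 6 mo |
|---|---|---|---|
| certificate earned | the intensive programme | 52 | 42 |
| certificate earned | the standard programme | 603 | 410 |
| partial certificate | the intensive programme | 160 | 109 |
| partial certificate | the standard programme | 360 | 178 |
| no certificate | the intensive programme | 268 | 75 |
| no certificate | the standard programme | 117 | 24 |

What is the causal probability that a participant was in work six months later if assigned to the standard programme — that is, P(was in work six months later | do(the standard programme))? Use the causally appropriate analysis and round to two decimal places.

Qualification attained during the programme is recorded after the programme and is itself shifted by it — it sits on the causal path from programme to outcome. Conditioning on a mediator would strip out part of the effect we want; the pooled comparison gives the total causal effect.
So P(outcome | do(the standard programme)) is just the pooled rate for the standard programme: 612/1080 = 0.567.

0.57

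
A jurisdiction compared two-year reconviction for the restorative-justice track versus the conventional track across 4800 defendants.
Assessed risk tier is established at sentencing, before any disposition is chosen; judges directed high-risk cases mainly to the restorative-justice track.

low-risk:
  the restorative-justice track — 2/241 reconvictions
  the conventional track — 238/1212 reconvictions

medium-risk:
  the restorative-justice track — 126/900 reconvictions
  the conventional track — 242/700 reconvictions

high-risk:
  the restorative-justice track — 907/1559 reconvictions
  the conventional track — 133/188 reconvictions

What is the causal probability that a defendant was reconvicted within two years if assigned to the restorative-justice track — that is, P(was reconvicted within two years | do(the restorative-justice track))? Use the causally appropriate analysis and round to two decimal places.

Within every assessed risk tier level the restorative-justice track has the lower rate, yet pooled the conventional track does — Simpson's reversal.
The imbalance in assessed risk tier arose from how defendants were allocated, not from anything the disposition did; and assessed risk tier independently affects the outcome. The pooled gap is confounded — condition on assessed risk tier.
Standardising the restorative-justice track to the population assessed risk tier mix: 0.303·2/241 + 0.333·126/900 + 0.364·907/1559 = 0.261.

0.26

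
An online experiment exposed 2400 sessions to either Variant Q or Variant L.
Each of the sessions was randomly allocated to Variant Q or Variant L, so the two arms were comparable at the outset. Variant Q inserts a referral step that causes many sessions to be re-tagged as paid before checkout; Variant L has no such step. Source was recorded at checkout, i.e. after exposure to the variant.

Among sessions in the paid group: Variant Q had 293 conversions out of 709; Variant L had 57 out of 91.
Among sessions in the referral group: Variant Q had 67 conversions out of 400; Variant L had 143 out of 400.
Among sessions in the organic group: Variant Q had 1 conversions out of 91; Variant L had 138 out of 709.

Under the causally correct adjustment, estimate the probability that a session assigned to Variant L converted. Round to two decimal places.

0.28

The traffic source-specific comparison favours Variant L throughout, but the pooled figures favour Variant Q. The question is whether to condition on traffic source.
Traffic source is downstream of the variant. One should not condition on a consequence of treatment, so the overall rates are the right comparison.
So P(outcome | do(Variant L)) is just the pooled rate for Variant L: 338/1200 = 0.282.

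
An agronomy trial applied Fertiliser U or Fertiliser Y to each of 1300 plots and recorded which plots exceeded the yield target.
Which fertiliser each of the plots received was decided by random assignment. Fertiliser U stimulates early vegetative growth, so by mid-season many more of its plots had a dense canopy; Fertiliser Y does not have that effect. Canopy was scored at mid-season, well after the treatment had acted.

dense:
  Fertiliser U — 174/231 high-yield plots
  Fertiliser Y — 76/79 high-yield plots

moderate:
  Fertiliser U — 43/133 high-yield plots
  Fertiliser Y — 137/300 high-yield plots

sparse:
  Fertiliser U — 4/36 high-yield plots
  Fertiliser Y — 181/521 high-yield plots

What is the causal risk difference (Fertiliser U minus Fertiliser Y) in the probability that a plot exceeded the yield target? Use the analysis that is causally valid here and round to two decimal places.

+0.11

Mid-season canopy is recorded after the fertiliser and is itself shifted by it — it sits on the causal path from fertiliser to outcome. Conditioning on a mediator would strip out part of the effect we want; the pooled comparison gives the total causal effect.
The causal difference is the pooled difference: 0.552 − 0.438 = +0.115.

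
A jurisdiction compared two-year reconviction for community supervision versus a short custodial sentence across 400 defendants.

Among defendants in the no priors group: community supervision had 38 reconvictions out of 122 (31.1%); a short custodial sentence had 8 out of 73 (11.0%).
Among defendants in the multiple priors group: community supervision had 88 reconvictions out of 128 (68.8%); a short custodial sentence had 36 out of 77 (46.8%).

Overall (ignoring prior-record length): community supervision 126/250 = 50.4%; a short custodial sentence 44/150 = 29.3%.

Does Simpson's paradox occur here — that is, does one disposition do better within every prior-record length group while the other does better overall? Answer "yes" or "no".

no

Within each prior-record length level (no priors 31.1% vs 11.0%; multiple priors 68.8% vs 46.8%), a short custodial sentence has the lower rate every time. Pooled: 50.4% vs 29.3% — a short custodial sentence has the lower rate overall. They agree.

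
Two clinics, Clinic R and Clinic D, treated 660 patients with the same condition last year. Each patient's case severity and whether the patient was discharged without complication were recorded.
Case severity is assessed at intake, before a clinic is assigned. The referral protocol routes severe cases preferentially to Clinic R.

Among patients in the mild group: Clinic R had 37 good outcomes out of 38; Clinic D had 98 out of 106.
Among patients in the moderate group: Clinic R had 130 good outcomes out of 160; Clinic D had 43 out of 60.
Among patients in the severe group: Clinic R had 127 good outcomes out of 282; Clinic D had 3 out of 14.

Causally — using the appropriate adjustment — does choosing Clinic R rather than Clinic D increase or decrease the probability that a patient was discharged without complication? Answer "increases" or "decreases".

increases

The case severity-specific comparison favours Clinic R throughout, but the pooled figures favour Clinic D. The question is whether to condition on case severity.
The imbalance in case severity arose from how patients were allocated, not from anything the clinic did; and case severity independently affects the outcome. The pooled gap is confounded — condition on case severity.
Within each level — mild: 97.4% vs 92.5%; moderate: 81.2% vs 71.7%; severe: 45.0% vs 21.4% — Clinic R is higher every time.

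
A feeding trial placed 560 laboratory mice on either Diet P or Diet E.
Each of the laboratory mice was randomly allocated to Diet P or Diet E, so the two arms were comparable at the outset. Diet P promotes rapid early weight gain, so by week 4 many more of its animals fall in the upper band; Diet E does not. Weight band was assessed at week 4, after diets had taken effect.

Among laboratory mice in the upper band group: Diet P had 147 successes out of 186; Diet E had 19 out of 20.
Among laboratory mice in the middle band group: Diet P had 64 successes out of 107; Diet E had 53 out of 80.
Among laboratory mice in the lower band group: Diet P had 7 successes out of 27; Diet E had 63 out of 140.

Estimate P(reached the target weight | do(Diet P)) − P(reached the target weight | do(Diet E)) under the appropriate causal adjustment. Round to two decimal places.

Stratifying would compare diets among laboratory mice the diets themselves sorted into week-4 weight band groups — a form of selection on an intermediate. The unconditioned pooled rates give the total causal effect.
The causal difference is the pooled difference: 0.681 − 0.562 = +0.119.

+0.12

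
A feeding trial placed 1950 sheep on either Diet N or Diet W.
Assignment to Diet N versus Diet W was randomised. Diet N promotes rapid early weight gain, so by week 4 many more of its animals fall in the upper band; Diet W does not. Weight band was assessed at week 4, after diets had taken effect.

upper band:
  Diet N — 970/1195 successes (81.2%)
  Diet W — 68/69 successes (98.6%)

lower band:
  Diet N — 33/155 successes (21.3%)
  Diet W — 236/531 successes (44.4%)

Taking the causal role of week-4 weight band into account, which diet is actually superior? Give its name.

Diet W is higher inside every week-4 weight band stratum but Diet N is higher in aggregate. Whether to stratify depends on how week-4 weight band relates to the diet.
Week-4 weight band is downstream of the diet. One should not condition on a consequence of treatment, so the overall rates are the right comparison.
Pooled: Diet N 74.3% vs Diet W 50.7%; Diet N is higher overall.

Diet N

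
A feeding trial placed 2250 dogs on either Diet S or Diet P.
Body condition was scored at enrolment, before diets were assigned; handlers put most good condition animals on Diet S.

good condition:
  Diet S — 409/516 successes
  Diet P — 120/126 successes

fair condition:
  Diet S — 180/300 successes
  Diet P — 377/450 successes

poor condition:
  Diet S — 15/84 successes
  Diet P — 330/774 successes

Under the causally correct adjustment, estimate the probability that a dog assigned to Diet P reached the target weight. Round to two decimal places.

The stratified and pooled comparisons disagree (Diet P wins within each starting body condition; Diet S wins overall), so the answer turns on the causal role of starting body condition.
Nothing the diet does changes starting body condition; the imbalance is an allocation artefact. With starting body condition also predicting the outcome, the pooled figure is confounded, and the within-stratum comparison is the causal one.
Standardising Diet P to the population starting body condition mix: 0.285·120/126 + 0.333·377/450 + 0.381·330/774 = 0.714.

0.71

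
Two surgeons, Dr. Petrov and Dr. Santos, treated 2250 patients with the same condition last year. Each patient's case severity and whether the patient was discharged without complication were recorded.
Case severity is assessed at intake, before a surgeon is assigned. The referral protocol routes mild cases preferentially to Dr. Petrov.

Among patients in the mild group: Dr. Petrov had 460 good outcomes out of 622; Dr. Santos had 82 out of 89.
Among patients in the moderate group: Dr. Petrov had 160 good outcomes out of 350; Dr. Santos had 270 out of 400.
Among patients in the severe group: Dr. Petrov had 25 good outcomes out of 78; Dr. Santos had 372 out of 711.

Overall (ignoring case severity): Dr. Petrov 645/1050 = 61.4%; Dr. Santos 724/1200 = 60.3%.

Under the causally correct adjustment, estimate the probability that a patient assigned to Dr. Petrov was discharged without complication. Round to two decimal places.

0.50

The imbalance in case severity arose from how patients were allocated, not from anything the surgeon did; and case severity independently affects the outcome. The pooled gap is confounded — condition on case severity.
Standardising Dr. Petrov to the population case severity mix: 0.316·460/622 + 0.333·160/350 + 0.351·25/78 = 0.498.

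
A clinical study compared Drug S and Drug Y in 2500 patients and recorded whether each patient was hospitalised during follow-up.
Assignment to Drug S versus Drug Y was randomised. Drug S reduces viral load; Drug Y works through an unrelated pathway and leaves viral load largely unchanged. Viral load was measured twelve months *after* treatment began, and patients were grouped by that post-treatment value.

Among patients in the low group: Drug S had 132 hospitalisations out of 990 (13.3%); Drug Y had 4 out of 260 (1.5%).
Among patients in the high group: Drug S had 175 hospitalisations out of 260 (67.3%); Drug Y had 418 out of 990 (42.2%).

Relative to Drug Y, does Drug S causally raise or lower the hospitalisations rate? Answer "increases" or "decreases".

Within every viral load level Drug Y has the lower rate, yet pooled Drug S does — Simpson's reversal.
Viral load here is a post-treatment variable shaped by the drug; conditioning on it would introduce bias rather than remove it. The overall comparison is the causal one.
Pooled: Drug S 24.6% vs Drug Y 33.8%; Drug S is lower overall.

decreases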